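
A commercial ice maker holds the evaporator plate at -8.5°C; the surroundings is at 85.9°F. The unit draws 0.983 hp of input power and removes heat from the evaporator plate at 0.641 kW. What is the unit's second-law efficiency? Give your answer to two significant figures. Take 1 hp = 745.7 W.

Converting, Q̇_C = 0.6410 kW = 0.8596 hp, so COP_actual = Q̇_C/Ẇ = 0.8596/0.9830 = 0.8745.
In absolute terms T_C = 264.65 K and T_H = 303.09 K, so ΔT = 38.44 K.
COP_Carnot = T_C/ΔT = 264.65/38.44 = 6.884.
η_II = COP_actual/COP_Carnot = 0.8745/6.884 = 0.1270.

0.13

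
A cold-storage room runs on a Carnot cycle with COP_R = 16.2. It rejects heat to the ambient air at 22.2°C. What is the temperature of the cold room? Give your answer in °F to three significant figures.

For a Carnot refrigerator COP_R = T_C/(T_H − T_C), so T_C = COP·T_H/(1 + COP).
With T_H = 295.35 K, T_C = 16.2 × 295.35/17.20 = 278.18 K.
Converting, 278.18 K = 41.05°F.

41.1 °F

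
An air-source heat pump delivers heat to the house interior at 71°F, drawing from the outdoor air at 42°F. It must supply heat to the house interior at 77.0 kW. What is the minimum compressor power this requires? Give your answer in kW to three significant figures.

In absolute terms T_C = 278.71 K and T_H = 294.82 K, so ΔT = 16.11 K.
COP_Carnot = T_H/ΔT = 294.82/16.11 = 18.30.
Ẇ_min = Q̇/COP_Carnot = 77.00/18.30 = 4.208 kW.

4.21 kW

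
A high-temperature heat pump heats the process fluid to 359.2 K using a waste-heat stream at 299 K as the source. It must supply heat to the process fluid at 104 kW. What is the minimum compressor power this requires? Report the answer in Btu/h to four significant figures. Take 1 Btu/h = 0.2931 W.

59470 Btu/h

The reservoir spacing is ΔT = 359.2 − 299 = 60.20 K.
COP_Carnot = T_H/ΔT = 359.20/60.20 = 5.967.
Ẇ_min = Q̇/COP_Carnot = 104.0/5.967 = 17.43 kW = 59470 Btu/h.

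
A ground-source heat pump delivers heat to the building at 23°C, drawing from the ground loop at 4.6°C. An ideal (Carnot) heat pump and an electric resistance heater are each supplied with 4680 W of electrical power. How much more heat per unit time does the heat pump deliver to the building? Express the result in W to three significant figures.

70600 W

In absolute terms T_C = 277.75 K and T_H = 296.15 K, so ΔT = 18.40 K.
COP_Carnot = T_H/ΔT = 296.15/18.40 = 16.10.
The heat pump delivers Q̇_H = COP × Ẇ = 75330 W; the resistance heater delivers Ẇ = 4680 W.
Extra = (COP − 1)·Ẇ = 70650 W.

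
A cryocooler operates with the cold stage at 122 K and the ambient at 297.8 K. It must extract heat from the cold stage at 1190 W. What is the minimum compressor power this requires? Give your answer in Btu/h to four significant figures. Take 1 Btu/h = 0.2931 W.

The reservoir spacing is ΔT = 297.8 − 122 = 175.8 K.
COP_Carnot = T_C/ΔT = 122.00/175.8 = 0.6940.
Ẇ_min = Q̇/COP_Carnot = 1190/0.6940 = 1715 W = 5850 Btu/h.

5850 Btu/h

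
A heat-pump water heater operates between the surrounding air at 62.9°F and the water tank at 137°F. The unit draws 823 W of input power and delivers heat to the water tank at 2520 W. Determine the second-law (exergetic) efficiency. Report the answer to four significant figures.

COP_actual = Q̇_H/Ẇ = 2520/823.0 = 3.062.
In absolute terms T_C = 290.32 K and T_H = 331.48 K, so ΔT = 41.17 K.
COP_Carnot = T_H/ΔT = 331.48/41.17 = 8.052.
η_II = COP_actual/COP_Carnot = 3.062/8.052 = 0.3803.

0.3803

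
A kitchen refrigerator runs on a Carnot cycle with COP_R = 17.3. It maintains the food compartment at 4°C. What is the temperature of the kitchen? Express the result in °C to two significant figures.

COP_R = T_C/(T_H − T_C) gives T_H − T_C = T_C/COP.
With T_C = 277.15 K, T_H = 277.15 × (1 + 1/17.3) = 293.17 K.
Converting, 293.17 K = 20.02°C.

20 °C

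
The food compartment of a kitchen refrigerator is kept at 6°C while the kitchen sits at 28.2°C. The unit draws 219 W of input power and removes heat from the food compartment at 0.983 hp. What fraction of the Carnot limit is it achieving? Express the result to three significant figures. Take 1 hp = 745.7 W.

0.266

Converting, Q̇_C = 0.9830 hp = 733.0 W, so COP_actual = Q̇_C/Ẇ = 733.0/219.0 = 3.347.
In absolute terms T_C = 279.15 K and T_H = 301.35 K, so ΔT = 22.20 K.
COP_Carnot = T_C/ΔT = 279.15/22.20 = 12.57.
η_II = COP_actual/COP_Carnot = 3.347/12.57 = 0.2662.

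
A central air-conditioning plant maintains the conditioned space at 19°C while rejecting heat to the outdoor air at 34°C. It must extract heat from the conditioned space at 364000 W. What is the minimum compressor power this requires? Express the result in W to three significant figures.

In absolute terms T_C = 292.15 K and T_H = 307.15 K, so ΔT = 15.00 K.
COP_Carnot = T_C/ΔT = 292.15/15.00 = 19.48.
Ẇ_min = Q̇/COP_Carnot = 364000/19.48 = 18690 W.

18700 W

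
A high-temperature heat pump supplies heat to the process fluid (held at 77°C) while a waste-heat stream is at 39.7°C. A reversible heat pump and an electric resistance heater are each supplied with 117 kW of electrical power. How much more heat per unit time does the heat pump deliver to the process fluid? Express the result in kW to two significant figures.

980 kW

In absolute terms T_C = 312.85 K and T_H = 350.15 K, so ΔT = 37.30 K.
COP_Carnot = T_H/ΔT = 350.15/37.30 = 9.387.
The heat pump delivers Q̇_H = COP × Ẇ = 1098 kW; the resistance heater delivers Ẇ = 117.0 kW.
Extra = (COP − 1)·Ẇ = 981.3 kW.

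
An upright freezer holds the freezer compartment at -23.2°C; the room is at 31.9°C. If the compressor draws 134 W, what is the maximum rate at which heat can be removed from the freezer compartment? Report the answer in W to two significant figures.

In absolute terms T_C = 249.95 K and T_H = 305.05 K, so ΔT = 55.10 K.
COP_Carnot = T_C/ΔT = 249.95/55.10 = 4.536.
Q̇_max = COP_Carnot × Ẇ = 4.536 × 134.0 W = 607.9 W.

610 W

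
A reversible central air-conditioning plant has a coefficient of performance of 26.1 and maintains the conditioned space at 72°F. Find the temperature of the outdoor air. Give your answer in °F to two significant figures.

92 °F

COP_R = T_C/(T_H − T_C) gives T_H − T_C = T_C/COP.
With T_C = 295.37 K, T_H = 295.37 × (1 + 1/26.1) = 306.69 K.
Converting, 306.69 K = 92.37°F.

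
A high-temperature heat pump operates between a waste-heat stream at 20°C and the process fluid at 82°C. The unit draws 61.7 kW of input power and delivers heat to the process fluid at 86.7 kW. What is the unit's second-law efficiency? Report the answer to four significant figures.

0.2453

COP_actual = Q̇_H/Ẇ = 86.70/61.70 = 1.405.
In absolute terms T_C = 293.15 K and T_H = 355.15 K, so ΔT = 62.00 K.
COP_Carnot = T_H/ΔT = 355.15/62.00 = 5.728.
η_II = COP_actual/COP_Carnot = 1.405/5.728 = 0.2453.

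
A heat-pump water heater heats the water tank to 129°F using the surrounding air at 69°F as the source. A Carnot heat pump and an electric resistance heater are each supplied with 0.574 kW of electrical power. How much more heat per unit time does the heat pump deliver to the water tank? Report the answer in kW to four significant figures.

5.058 kW

In absolute terms T_C = 293.71 K and T_H = 327.04 K, so ΔT = 33.33 K.
COP_Carnot = T_H/ΔT = 327.04/33.33 = 9.811.
The heat pump delivers Q̇_H = COP × Ẇ = 5.632 kW; the resistance heater delivers Ẇ = 0.5740 kW.
Extra = (COP − 1)·Ẇ = 5.058 kW.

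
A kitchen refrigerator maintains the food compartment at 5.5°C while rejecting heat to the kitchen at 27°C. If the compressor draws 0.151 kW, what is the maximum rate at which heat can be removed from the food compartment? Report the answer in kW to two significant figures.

2.0 kW

In absolute terms T_C = 278.65 K and T_H = 300.15 K, so ΔT = 21.50 K.
COP_Carnot = T_C/ΔT = 278.65/21.50 = 12.96.
Q̇_max = COP_Carnot × Ẇ = 12.96 × 0.1510 kW = 1.957 kW.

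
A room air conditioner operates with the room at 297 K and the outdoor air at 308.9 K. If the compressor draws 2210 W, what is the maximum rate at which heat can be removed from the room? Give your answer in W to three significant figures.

The reservoir spacing is ΔT = 308.9 − 297 = 11.90 K.
COP_Carnot = T_C/ΔT = 297.00/11.90 = 24.96.
Q̇_max = COP_Carnot × Ẇ = 24.96 × 2210 W = 55160 W.

55200 W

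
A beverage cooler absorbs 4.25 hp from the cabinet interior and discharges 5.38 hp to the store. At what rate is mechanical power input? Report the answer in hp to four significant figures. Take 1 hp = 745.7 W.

1.130 hp

For a cyclic device the first law requires Q̇_H = Q̇_C + Ẇ.
Ẇ = Q̇_H − Q̇_C = 1.130 hp.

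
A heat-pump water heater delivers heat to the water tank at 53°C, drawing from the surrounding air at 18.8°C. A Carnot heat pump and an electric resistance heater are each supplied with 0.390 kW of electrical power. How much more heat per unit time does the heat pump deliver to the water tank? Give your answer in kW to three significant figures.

3.33 kW

In absolute terms T_C = 291.95 K and T_H = 326.15 K, so ΔT = 34.20 K.
COP_Carnot = T_H/ΔT = 326.15/34.20 = 9.537.
The heat pump delivers Q̇_H = COP × Ẇ = 3.719 kW; the resistance heater delivers Ẇ = 0.3900 kW.
Extra = (COP − 1)·Ẇ = 3.329 kW.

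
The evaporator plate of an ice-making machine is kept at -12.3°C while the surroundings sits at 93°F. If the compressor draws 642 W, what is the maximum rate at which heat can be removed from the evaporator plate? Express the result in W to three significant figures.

3630 W

In absolute terms T_C = 260.85 K and T_H = 307.04 K, so ΔT = 46.19 K.
COP_Carnot = T_C/ΔT = 260.85/46.19 = 5.647.
Q̇_max = COP_Carnot × Ẇ = 5.647 × 642.0 W = 3626 W.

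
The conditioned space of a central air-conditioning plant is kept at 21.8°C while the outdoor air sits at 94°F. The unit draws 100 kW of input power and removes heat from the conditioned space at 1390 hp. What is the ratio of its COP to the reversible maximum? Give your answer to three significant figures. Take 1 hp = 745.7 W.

0.444

Converting, Q̇_C = 1390 hp = 1037 kW, so COP_actual = Q̇_C/Ẇ = 1037/100.0 = 10.37.
In absolute terms T_C = 294.95 K and T_H = 307.59 K, so ΔT = 12.64 K.
COP_Carnot = T_C/ΔT = 294.95/12.64 = 23.33.
η_II = COP_actual/COP_Carnot = 10.37/23.33 = 0.4444.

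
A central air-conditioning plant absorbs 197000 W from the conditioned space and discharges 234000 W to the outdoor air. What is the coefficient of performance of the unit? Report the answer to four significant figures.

The first law gives Q̇_H = Q̇_C + Ẇ, so the three rates are Q̇_C = 197000, Q̇_H = 234000, Ẇ = 37000 W.
COP_R = Q̇_C/Ẇ = 197000/37000 = 5.324.

5.324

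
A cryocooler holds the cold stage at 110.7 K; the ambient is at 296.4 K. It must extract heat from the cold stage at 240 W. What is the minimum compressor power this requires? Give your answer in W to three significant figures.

The reservoir spacing is ΔT = 296.4 − 110.7 = 185.7 K.
COP_Carnot = T_C/ΔT = 110.70/185.7 = 0.5961.
Ẇ_min = Q̇/COP_Carnot = 240.0/0.5961 = 402.6 W.

403 W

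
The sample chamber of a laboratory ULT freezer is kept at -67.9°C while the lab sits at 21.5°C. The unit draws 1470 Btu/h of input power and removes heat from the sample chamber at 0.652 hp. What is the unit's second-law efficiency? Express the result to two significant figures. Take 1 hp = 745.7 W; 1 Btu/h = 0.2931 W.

Converting, Q̇_C = 0.6520 hp = 1659 Btu/h, so COP_actual = Q̇_C/Ẇ = 1659/1470 = 1.128.
In absolute terms T_C = 205.25 K and T_H = 294.65 K, so ΔT = 89.40 K.
COP_Carnot = T_C/ΔT = 205.25/89.40 = 2.296.
η_II = COP_actual/COP_Carnot = 1.128/2.296 = 0.4915.

0.49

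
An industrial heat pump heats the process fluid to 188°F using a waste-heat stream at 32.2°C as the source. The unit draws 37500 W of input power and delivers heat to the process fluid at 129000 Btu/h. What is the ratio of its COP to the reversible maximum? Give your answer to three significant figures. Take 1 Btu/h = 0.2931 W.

Converting, Q̇_H = 129000 Btu/h = 37810 W, so COP_actual = Q̇_H/Ẇ = 37810/37500 = 1.008.
In absolute terms T_C = 305.35 K and T_H = 359.82 K, so ΔT = 54.47 K.
COP_Carnot = T_H/ΔT = 359.82/54.47 = 6.606.
η_II = COP_actual/COP_Carnot = 1.008/6.606 = 0.1526.

0.153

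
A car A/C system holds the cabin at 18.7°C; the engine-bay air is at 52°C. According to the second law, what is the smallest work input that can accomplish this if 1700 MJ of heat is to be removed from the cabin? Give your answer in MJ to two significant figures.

In absolute terms T_C = 291.85 K and T_H = 325.15 K, so ΔT = 33.30 K.
The reversible limit is COP_R = T_C/ΔT = 8.764, so W_min = Q_C/COP = Q_C·ΔT/T_C.
W_min = 1700 × 33.30/291.85 = 194.0 MJ.

190 MJ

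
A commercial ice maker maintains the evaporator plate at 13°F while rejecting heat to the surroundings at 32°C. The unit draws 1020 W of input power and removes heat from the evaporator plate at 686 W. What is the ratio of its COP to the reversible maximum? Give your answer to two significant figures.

COP_actual = Q̇_C/Ẇ = 686.0/1020 = 0.6725.
In absolute terms T_C = 262.59 K and T_H = 305.15 K, so ΔT = 42.56 K.
COP_Carnot = T_C/ΔT = 262.59/42.56 = 6.171.
η_II = COP_actual/COP_Carnot = 0.6725/6.171 = 0.1090.

0.11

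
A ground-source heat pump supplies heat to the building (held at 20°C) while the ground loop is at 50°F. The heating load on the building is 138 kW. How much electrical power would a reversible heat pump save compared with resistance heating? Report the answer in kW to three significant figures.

133 kW

In absolute terms T_C = 283.15 K and T_H = 293.15 K, so ΔT = 10.00 K.
COP_Carnot = T_H/ΔT = 293.15/10.00 = 29.32.
Resistance heating needs Ẇ_res = Q̇_H = 138.0 kW; the reversible heat pump needs only Ẇ_hp = Q̇_H/COP = 4.707 kW.
Saving = 138.0 − 4.707 = 133.3 kW.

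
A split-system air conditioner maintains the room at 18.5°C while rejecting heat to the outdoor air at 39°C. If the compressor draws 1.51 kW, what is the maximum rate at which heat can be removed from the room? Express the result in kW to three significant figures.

21.5 kW

In absolute terms T_C = 291.65 K and T_H = 312.15 K, so ΔT = 20.50 K.
COP_Carnot = T_C/ΔT = 291.65/20.50 = 14.23.
Q̇_max = COP_Carnot × Ẇ = 14.23 × 1.510 kW = 21.48 kW.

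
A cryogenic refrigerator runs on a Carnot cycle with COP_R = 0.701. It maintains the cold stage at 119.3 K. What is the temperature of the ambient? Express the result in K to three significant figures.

289 K

COP_R = T_C/(T_H − T_C) gives T_H − T_C = T_C/COP.
With T_C = 119.30 K, T_H = 119.30 × (1 + 1/0.701) = 289.49 K.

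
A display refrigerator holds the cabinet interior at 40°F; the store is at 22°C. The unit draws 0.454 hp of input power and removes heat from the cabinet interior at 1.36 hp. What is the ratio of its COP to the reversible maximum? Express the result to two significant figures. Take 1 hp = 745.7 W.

COP_actual = Q̇_C/Ẇ = 1.360/0.4540 = 2.996.
In absolute terms T_C = 277.59 K and T_H = 295.15 K, so ΔT = 17.56 K.
COP_Carnot = T_C/ΔT = 277.59/17.56 = 15.81.
η_II = COP_actual/COP_Carnot = 2.996/15.81 = 0.1894.

0.19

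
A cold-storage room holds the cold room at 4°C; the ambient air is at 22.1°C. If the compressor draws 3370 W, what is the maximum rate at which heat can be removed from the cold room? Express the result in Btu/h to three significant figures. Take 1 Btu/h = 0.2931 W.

In absolute terms T_C = 277.15 K and T_H = 295.25 K, so ΔT = 18.10 K.
COP_Carnot = T_C/ΔT = 277.15/18.10 = 15.31.
Q̇_max = COP_Carnot × Ẇ = 15.31 × 3370 W = 51600 W = 176100 Btu/h.

176000 Btu/h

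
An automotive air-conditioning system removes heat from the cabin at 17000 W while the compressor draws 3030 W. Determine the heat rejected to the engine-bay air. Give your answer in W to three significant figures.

For a cyclic device the first law requires Q̇_H = Q̇_C + Ẇ.
Q̇_H = Q̇_C + Ẇ = 20030 W.

20000 W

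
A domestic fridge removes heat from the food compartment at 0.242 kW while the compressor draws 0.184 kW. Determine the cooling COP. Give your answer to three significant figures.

The first law gives Q̇_H = Q̇_C + Ẇ, so the three rates are Q̇_C = 0.2420, Q̇_H = 0.4260, Ẇ = 0.1840 kW.
COP_R = Q̇_C/Ẇ = 0.2420/0.1840 = 1.315.

1.32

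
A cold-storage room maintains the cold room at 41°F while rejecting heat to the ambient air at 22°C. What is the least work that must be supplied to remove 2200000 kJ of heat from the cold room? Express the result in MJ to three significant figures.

In absolute terms T_C = 278.15 K and T_H = 295.15 K, so ΔT = 17.00 K.
The reversible limit is COP_R = T_C/ΔT = 16.36, so W_min = Q_C/COP = Q_C·ΔT/T_C.
W_min = 2200000 × 17.00/278.15 = 134500 kJ = 134.5 MJ.

134 MJ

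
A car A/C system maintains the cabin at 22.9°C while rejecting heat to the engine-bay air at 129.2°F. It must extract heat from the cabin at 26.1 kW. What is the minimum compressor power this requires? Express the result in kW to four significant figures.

In absolute terms T_C = 296.05 K and T_H = 327.15 K, so ΔT = 31.10 K.
COP_Carnot = T_C/ΔT = 296.05/31.10 = 9.519.
Ẇ_min = Q̇/COP_Carnot = 26.10/9.519 = 2.742 kW.

2.742 kW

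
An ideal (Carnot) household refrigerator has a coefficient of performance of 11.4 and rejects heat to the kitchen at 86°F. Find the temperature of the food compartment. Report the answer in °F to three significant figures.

42.0 °F

For a Carnot refrigerator COP_R = T_C/(T_H − T_C), so T_C = COP·T_H/(1 + COP).
With T_H = 303.15 K, T_C = 11.4 × 303.15/12.40 = 278.70 K.
Converting, 278.70 K = 41.99°F.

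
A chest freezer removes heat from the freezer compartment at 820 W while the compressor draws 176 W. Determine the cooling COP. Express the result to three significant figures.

4.66

The first law gives Q̇_H = Q̇_C + Ẇ, so the three rates are Q̇_C = 820.0, Q̇_H = 996.0, Ẇ = 176.0 W.
COP_R = Q̇_C/Ẇ = 820.0/176.0 = 4.659.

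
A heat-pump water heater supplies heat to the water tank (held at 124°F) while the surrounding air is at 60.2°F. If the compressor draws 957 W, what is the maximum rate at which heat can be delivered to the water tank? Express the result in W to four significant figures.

8755 W

In absolute terms T_C = 288.82 K and T_H = 324.26 K, so ΔT = 35.44 K.
COP_Carnot = T_H/ΔT = 324.26/35.44 = 9.148.
Q̇_max = COP_Carnot × Ẇ = 9.148 × 957.0 W = 8755 W.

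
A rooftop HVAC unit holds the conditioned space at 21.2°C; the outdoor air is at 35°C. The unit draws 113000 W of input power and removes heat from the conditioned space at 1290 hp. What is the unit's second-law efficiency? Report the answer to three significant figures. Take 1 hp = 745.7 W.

Converting, Q̇_C = 1290 hp = 962000 W, so COP_actual = Q̇_C/Ẇ = 962000/113000 = 8.513.
In absolute terms T_C = 294.35 K and T_H = 308.15 K, so ΔT = 13.80 K.
COP_Carnot = T_C/ΔT = 294.35/13.80 = 21.33.
η_II = COP_actual/COP_Carnot = 8.513/21.33 = 0.3991.

0.399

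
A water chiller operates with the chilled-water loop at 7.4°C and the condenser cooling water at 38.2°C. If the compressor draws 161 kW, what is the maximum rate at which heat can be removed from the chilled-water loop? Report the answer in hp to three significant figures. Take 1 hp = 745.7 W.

1970 hp

In absolute terms T_C = 280.55 K and T_H = 311.35 K, so ΔT = 30.80 K.
COP_Carnot = T_C/ΔT = 280.55/30.80 = 9.109.
Q̇_max = COP_Carnot × Ẇ = 9.109 × 161.0 kW = 1467 kW = 1967 hp.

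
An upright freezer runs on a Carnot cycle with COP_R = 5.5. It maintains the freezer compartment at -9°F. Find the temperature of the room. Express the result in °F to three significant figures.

COP_R = T_C/(T_H − T_C) gives T_H − T_C = T_C/COP.
With T_C = 250.37 K, T_H = 250.37 × (1 + 1/5.5) = 295.89 K.
Converting, 295.89 K = 72.94°F.

72.9 °F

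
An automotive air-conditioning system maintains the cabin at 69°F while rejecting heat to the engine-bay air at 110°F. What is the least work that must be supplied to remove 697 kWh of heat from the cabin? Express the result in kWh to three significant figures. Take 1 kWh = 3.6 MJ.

In absolute terms T_C = 293.71 K and T_H = 316.48 K, so ΔT = 22.78 K.
The reversible limit is COP_R = T_C/ΔT = 12.89, so W_min = Q_C/COP = Q_C·ΔT/T_C.
W_min = 697.0 × 22.78/293.71 = 54.05 kWh.

54.1 kWh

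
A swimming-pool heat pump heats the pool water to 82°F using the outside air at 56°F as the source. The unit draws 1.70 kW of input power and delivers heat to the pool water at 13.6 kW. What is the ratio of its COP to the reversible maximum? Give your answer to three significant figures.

0.384

COP_actual = Q̇_H/Ẇ = 13.60/1.700 = 8.000.
In absolute terms T_C = 286.48 K and T_H = 300.93 K, so ΔT = 14.44 K.
COP_Carnot = T_H/ΔT = 300.93/14.44 = 20.83.
η_II = COP_actual/COP_Carnot = 8.000/20.83 = 0.3840.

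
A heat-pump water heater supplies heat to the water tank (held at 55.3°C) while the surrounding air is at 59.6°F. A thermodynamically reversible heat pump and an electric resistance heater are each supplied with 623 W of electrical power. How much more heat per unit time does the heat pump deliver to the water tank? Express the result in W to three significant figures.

4500 W

In absolute terms T_C = 288.48 K and T_H = 328.45 K, so ΔT = 39.97 K.
COP_Carnot = T_H/ΔT = 328.45/39.97 = 8.218.
The heat pump delivers Q̇_H = COP × Ẇ = 5120 W; the resistance heater delivers Ẇ = 623.0 W.
Extra = (COP − 1)·Ẇ = 4497 W.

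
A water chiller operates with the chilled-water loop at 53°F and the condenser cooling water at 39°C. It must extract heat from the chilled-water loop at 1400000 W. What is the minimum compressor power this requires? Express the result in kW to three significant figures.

In absolute terms T_C = 284.82 K and T_H = 312.15 K, so ΔT = 27.33 K.
COP_Carnot = T_C/ΔT = 284.82/27.33 = 10.42.
Ẇ_min = Q̇/COP_Carnot = 1400000/10.42 = 134400 W = 134.4 kW.

134 kW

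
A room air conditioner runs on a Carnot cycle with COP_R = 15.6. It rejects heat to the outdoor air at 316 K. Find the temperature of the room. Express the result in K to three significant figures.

297 K

For a Carnot refrigerator COP_R = T_C/(T_H − T_C), so T_C = COP·T_H/(1 + COP).
With T_H = 316.00 K, T_C = 15.6 × 316.00/16.60 = 296.96 K.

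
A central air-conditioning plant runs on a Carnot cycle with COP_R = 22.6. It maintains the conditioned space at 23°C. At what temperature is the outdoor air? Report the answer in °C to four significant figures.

36.10 °C

COP_R = T_C/(T_H − T_C) gives T_H − T_C = T_C/COP.
With T_C = 296.15 K, T_H = 296.15 × (1 + 1/22.6) = 309.25 K.
Converting, 309.25 K = 36.10°C.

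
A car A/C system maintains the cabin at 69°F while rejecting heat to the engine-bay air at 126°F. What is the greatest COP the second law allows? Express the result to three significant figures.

In absolute terms T_C = 293.71 K and T_H = 325.37 K, so ΔT = 31.67 K.
For a reversible cycle, COP_Carnot = T_C/ΔT = 293.71/31.67 = 9.275.

9.27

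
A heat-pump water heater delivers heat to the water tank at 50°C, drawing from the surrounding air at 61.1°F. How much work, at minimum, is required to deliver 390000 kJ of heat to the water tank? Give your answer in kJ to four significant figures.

40830 kJ

In absolute terms T_C = 289.32 K and T_H = 323.15 K, so ΔT = 33.83 K.
The reversible limit is COP_HP = T_H/ΔT = 9.551, so W_min = Q_H/COP = Q_H·ΔT/T_H.
W_min = 390000 × 33.83/323.15 = 40830 kJ.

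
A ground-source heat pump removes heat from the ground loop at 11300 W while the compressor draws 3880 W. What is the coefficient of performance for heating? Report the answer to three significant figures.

The first law gives Q̇_H = Q̇_C + Ẇ, so the three rates are Q̇_C = 11300, Q̇_H = 15180, Ẇ = 3880 W.
COP_HP = Q̇_H/Ẇ = 15180/3880 = 3.912.

3.91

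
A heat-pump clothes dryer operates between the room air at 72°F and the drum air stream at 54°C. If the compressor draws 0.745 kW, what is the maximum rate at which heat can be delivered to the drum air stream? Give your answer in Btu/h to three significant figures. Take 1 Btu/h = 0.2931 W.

In absolute terms T_C = 295.37 K and T_H = 327.15 K, so ΔT = 31.78 K.
COP_Carnot = T_H/ΔT = 327.15/31.78 = 10.29.
Q̇_max = COP_Carnot × Ẇ = 10.29 × 0.7450 kW = 7.670 kW = 26170 Btu/h.

26200 Btu/h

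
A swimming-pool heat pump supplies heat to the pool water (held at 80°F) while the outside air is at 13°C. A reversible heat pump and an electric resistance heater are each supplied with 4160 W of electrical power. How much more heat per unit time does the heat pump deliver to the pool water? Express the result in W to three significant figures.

87100 W

In absolute terms T_C = 286.15 K and T_H = 299.82 K, so ΔT = 13.67 K.
COP_Carnot = T_H/ΔT = 299.82/13.67 = 21.94.
The heat pump delivers Q̇_H = COP × Ẇ = 91260 W; the resistance heater delivers Ẇ = 4160 W.
Extra = (COP − 1)·Ẇ = 87100 W.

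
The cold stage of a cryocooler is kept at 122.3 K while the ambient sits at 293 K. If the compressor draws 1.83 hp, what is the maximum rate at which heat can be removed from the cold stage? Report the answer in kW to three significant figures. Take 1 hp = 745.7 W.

0.978 kW

The reservoir spacing is ΔT = 293 − 122.3 = 170.7 K.
COP_Carnot = T_C/ΔT = 122.30/170.7 = 0.7165.
Q̇_max = COP_Carnot × Ẇ = 0.7165 × 1.830 hp = 1.311 hp = 0.9777 kW.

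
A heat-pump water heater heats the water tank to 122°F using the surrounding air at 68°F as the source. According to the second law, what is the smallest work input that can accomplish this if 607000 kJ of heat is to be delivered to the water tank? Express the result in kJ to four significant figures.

In absolute terms T_C = 293.15 K and T_H = 323.15 K, so ΔT = 30.00 K.
The reversible limit is COP_HP = T_H/ΔT = 10.77, so W_min = Q_H/COP = Q_H·ΔT/T_H.
W_min = 607000 × 30.00/323.15 = 56350 kJ.

56350 kJ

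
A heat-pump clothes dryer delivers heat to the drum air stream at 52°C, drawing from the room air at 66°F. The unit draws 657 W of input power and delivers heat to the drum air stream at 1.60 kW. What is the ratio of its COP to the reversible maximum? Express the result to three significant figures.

0.248

Converting, Q̇_H = 1.600 kW = 1600 W, so COP_actual = Q̇_H/Ẇ = 1600/657.0 = 2.435.
In absolute terms T_C = 292.04 K and T_H = 325.15 K, so ΔT = 33.11 K.
COP_Carnot = T_H/ΔT = 325.15/33.11 = 9.820.
η_II = COP_actual/COP_Carnot = 2.435/9.820 = 0.2480.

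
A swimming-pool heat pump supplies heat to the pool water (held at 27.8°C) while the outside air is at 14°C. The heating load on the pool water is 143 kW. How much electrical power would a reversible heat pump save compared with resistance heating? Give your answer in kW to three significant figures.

136 kW

In absolute terms T_C = 287.15 K and T_H = 300.95 K, so ΔT = 13.80 K.
COP_Carnot = T_H/ΔT = 300.95/13.80 = 21.81.
Resistance heating needs Ẇ_res = Q̇_H = 143.0 kW; the reversible heat pump needs only Ẇ_hp = Q̇_H/COP = 6.557 kW.
Saving = 143.0 − 6.557 = 136.4 kW.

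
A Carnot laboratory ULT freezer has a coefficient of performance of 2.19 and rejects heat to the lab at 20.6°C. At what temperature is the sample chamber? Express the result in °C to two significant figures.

-71 °C

For a Carnot refrigerator COP_R = T_C/(T_H − T_C), so T_C = COP·T_H/(1 + COP).
With T_H = 293.75 K, T_C = 2.19 × 293.75/3.190 = 201.67 K.
Converting, 201.67 K = -71.48°C.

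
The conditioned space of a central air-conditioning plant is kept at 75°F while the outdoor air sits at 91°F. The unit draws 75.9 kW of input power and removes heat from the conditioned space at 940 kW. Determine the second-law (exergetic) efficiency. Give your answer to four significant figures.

COP_actual = Q̇_C/Ẇ = 940.0/75.90 = 12.38.
In absolute terms T_C = 297.04 K and T_H = 305.93 K, so ΔT = 8.889 K.
COP_Carnot = T_C/ΔT = 297.04/8.889 = 33.42.
η_II = COP_actual/COP_Carnot = 12.38/33.42 = 0.3706.

0.3706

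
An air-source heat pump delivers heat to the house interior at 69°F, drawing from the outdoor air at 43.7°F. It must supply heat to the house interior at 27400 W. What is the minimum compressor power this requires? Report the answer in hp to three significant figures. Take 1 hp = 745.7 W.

In absolute terms T_C = 279.65 K and T_H = 293.71 K, so ΔT = 14.06 K.
COP_Carnot = T_H/ΔT = 293.71/14.06 = 20.90.
Ẇ_min = Q̇/COP_Carnot = 27400/20.90 = 1311 W = 1.758 hp.

1.76 hp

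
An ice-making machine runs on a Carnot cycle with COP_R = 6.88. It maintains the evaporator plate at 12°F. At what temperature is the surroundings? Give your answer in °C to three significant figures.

27.0 °C

COP_R = T_C/(T_H − T_C) gives T_H − T_C = T_C/COP.
With T_C = 262.04 K, T_H = 262.04 × (1 + 1/6.88) = 300.13 K.
Converting, 300.13 K = 26.98°C.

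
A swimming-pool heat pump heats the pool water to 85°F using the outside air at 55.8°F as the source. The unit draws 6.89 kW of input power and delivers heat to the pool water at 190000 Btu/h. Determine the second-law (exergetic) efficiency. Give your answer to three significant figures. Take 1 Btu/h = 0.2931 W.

0.433

Converting, Q̇_H = 190000 Btu/h = 55.69 kW, so COP_actual = Q̇_H/Ẇ = 55.69/6.890 = 8.083.
In absolute terms T_C = 286.37 K and T_H = 302.59 K, so ΔT = 16.22 K.
COP_Carnot = T_H/ΔT = 302.59/16.22 = 18.65.
η_II = COP_actual/COP_Carnot = 8.083/18.65 = 0.4333.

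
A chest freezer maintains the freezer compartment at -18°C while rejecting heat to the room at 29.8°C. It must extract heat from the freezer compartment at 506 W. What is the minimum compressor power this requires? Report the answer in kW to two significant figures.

In absolute terms T_C = 255.15 K and T_H = 302.95 K, so ΔT = 47.80 K.
COP_Carnot = T_C/ΔT = 255.15/47.80 = 5.338.
Ẇ_min = Q̇/COP_Carnot = 506.0/5.338 = 94.79 W = 0.09479 kW.

0.095 kW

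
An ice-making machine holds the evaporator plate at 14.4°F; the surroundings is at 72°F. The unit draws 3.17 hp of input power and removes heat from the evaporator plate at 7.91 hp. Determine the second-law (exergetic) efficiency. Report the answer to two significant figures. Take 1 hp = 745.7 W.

0.30

COP_actual = Q̇_C/Ẇ = 7.910/3.170 = 2.495.
In absolute terms T_C = 263.37 K and T_H = 295.37 K, so ΔT = 32.00 K.
COP_Carnot = T_C/ΔT = 263.37/32.00 = 8.230.
η_II = COP_actual/COP_Carnot = 2.495/8.230 = 0.3032.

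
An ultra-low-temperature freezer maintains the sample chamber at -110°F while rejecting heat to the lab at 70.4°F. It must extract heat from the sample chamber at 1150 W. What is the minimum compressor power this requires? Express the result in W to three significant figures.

In absolute terms T_C = 194.26 K and T_H = 294.48 K, so ΔT = 100.2 K.
COP_Carnot = T_C/ΔT = 194.26/100.2 = 1.938.
Ẇ_min = Q̇/COP_Carnot = 1150/1.938 = 593.3 W.

593 W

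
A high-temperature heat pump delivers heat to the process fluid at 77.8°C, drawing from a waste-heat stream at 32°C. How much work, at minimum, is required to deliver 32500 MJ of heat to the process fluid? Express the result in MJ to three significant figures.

4240 MJ

In absolute terms T_C = 305.15 K and T_H = 350.95 K, so ΔT = 45.80 K.
The reversible limit is COP_HP = T_H/ΔT = 7.663, so W_min = Q_H/COP = Q_H·ΔT/T_H.
W_min = 32500 × 45.80/350.95 = 4241 MJ.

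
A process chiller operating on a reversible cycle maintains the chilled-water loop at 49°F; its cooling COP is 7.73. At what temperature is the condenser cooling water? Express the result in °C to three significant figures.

COP_R = T_C/(T_H − T_C) gives T_H − T_C = T_C/COP.
With T_C = 282.59 K, T_H = 282.59 × (1 + 1/7.73) = 319.15 K.
Converting, 319.15 K = 46.00°C.

46.0 °C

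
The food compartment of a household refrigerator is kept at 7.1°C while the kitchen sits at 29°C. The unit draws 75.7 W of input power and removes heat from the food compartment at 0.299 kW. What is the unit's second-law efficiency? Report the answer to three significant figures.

0.309

Converting, Q̇_C = 0.2990 kW = 299.0 W, so COP_actual = Q̇_C/Ẇ = 299.0/75.70 = 3.950.
In absolute terms T_C = 280.25 K and T_H = 302.15 K, so ΔT = 21.90 K.
COP_Carnot = T_C/ΔT = 280.25/21.90 = 12.80.
η_II = COP_actual/COP_Carnot = 3.950/12.80 = 0.3087.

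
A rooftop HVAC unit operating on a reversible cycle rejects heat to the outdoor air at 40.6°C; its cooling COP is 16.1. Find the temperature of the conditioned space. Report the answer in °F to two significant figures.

72 °F

For a Carnot refrigerator COP_R = T_C/(T_H − T_C), so T_C = COP·T_H/(1 + COP).
With T_H = 313.75 K, T_C = 16.1 × 313.75/17.10 = 295.40 K.
Converting, 295.40 K = 72.05°F.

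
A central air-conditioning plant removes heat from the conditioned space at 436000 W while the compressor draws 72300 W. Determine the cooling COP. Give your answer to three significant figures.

6.03

The first law gives Q̇_H = Q̇_C + Ẇ, so the three rates are Q̇_C = 436000, Q̇_H = 508300, Ẇ = 72300 W.
COP_R = Q̇_C/Ẇ = 436000/72300 = 6.030.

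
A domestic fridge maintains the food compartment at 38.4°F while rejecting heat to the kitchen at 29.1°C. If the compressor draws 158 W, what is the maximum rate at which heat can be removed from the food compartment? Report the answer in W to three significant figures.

In absolute terms T_C = 276.71 K and T_H = 302.25 K, so ΔT = 25.54 K.
COP_Carnot = T_C/ΔT = 276.71/25.54 = 10.83.
Q̇_max = COP_Carnot × Ẇ = 10.83 × 158.0 W = 1712 W.

1710 W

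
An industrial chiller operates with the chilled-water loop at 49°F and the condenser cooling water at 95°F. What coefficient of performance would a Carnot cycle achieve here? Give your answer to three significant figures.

In absolute terms T_C = 282.59 K and T_H = 308.15 K, so ΔT = 25.56 K.
For a reversible cycle, COP_Carnot = T_C/ΔT = 282.59/25.56 = 11.06.

11.1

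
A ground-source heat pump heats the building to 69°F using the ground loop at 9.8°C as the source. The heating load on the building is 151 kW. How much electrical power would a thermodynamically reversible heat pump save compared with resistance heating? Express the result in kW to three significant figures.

145 kW

In absolute terms T_C = 282.95 K and T_H = 293.71 K, so ΔT = 10.76 K.
COP_Carnot = T_H/ΔT = 293.71/10.76 = 27.31.
Resistance heating needs Ẇ_res = Q̇_H = 151.0 kW; the reversible heat pump needs only Ẇ_hp = Q̇_H/COP = 5.530 kW.
Saving = 151.0 − 5.530 = 145.5 kW.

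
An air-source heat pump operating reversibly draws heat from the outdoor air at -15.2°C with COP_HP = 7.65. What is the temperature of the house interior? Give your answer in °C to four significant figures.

COP_HP = T_H/(T_H − T_C) rearranges to T_H = COP·T_C/(COP − 1).
With T_C = 257.95 K, T_H = 7.65 × 257.95/6.650 = 296.74 K.
Converting, 296.74 K = 23.59°C.

23.59 °C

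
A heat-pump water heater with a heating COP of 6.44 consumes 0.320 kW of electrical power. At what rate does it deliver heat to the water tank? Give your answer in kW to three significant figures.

Q̇_H = COP_HP × Ẇ = 6.44 × 0.3200 = 2.061 kW.

2.06 kW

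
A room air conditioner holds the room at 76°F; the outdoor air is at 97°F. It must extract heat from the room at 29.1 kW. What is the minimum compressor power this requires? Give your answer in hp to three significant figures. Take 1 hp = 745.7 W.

1.53 hp

In absolute terms T_C = 297.59 K and T_H = 309.26 K, so ΔT = 11.67 K.
COP_Carnot = T_C/ΔT = 297.59/11.67 = 25.51.
Ẇ_min = Q̇/COP_Carnot = 29.10/25.51 = 1.141 kW = 1.530 hp.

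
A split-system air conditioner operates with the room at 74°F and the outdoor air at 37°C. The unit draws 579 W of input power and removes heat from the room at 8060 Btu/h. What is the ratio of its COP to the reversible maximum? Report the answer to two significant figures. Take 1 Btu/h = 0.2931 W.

Converting, Q̇_C = 8060 Btu/h = 2362 W, so COP_actual = Q̇_C/Ẇ = 2362/579.0 = 4.080.
In absolute terms T_C = 296.48 K and T_H = 310.15 K, so ΔT = 13.67 K.
COP_Carnot = T_C/ΔT = 296.48/13.67 = 21.69.
η_II = COP_actual/COP_Carnot = 4.080/21.69 = 0.1881.

0.19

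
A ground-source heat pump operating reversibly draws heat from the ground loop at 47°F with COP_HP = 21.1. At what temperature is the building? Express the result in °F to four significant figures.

72.21 °F

COP_HP = T_H/(T_H − T_C) rearranges to T_H = COP·T_C/(COP − 1).
With T_C = 281.48 K, T_H = 21.1 × 281.48/20.10 = 295.49 K.
Converting, 295.49 K = 72.21°F.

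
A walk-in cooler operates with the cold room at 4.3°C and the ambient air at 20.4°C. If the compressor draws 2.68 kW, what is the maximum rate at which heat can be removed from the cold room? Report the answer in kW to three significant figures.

In absolute terms T_C = 277.45 K and T_H = 293.55 K, so ΔT = 16.10 K.
COP_Carnot = T_C/ΔT = 277.45/16.10 = 17.23.
Q̇_max = COP_Carnot × Ẇ = 17.23 × 2.680 kW = 46.18 kW.

46.2 kW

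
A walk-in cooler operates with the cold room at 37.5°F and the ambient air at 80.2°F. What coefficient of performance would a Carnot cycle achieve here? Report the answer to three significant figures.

11.6

In absolute terms T_C = 276.21 K and T_H = 299.93 K, so ΔT = 23.72 K.
For a reversible cycle, COP_Carnot = T_C/ΔT = 276.21/23.72 = 11.64.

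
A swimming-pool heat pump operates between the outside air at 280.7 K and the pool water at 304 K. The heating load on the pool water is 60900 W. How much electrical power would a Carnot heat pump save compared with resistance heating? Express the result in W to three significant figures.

The reservoir spacing is ΔT = 304 − 280.7 = 23.30 K.
COP_Carnot = T_H/ΔT = 304.00/23.30 = 13.05.
Resistance heating needs Ẇ_res = Q̇_H = 60900 W; the reversible heat pump needs only Ẇ_hp = Q̇_H/COP = 4668 W.
Saving = 60900 − 4668 = 56230 W.

56200 W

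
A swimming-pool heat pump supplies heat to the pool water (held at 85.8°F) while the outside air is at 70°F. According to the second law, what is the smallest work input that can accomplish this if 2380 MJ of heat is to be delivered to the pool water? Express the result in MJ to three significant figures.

68.9 MJ

In absolute terms T_C = 294.26 K and T_H = 303.04 K, so ΔT = 8.778 K.
The reversible limit is COP_HP = T_H/ΔT = 34.52, so W_min = Q_H/COP = Q_H·ΔT/T_H.
W_min = 2380 × 8.778/303.04 = 68.94 MJ.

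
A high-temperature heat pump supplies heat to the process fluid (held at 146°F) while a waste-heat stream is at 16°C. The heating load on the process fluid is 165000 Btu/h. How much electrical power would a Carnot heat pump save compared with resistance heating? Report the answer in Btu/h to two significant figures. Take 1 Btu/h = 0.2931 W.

In absolute terms T_C = 289.15 K and T_H = 336.48 K, so ΔT = 47.33 K.
COP_Carnot = T_H/ΔT = 336.48/47.33 = 7.109.
Resistance heating needs Ẇ_res = Q̇_H = 165000 Btu/h; the reversible heat pump needs only Ẇ_hp = Q̇_H/COP = 23210 Btu/h.
Saving = 165000 − 23210 = 141800 Btu/h.

140000 Btu/h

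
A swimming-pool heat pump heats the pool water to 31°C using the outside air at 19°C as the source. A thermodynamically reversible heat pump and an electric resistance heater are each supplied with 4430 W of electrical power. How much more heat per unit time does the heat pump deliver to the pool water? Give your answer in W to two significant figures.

110000 W

In absolute terms T_C = 292.15 K and T_H = 304.15 K, so ΔT = 12.00 K.
COP_Carnot = T_H/ΔT = 304.15/12.00 = 25.35.
The heat pump delivers Q̇_H = COP × Ẇ = 112300 W; the resistance heater delivers Ẇ = 4430 W.
Extra = (COP − 1)·Ẇ = 107900 W.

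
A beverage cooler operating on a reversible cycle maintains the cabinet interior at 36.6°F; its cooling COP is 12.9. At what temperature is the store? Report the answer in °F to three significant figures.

COP_R = T_C/(T_H − T_C) gives T_H − T_C = T_C/COP.
With T_C = 275.71 K, T_H = 275.71 × (1 + 1/12.9) = 297.08 K.
Converting, 297.08 K = 75.07°F.

75.1 °F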